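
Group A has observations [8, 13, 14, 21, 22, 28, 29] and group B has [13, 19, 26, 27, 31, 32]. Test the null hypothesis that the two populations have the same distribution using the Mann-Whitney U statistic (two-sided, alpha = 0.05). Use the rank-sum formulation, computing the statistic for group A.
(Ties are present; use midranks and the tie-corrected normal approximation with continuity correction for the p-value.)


Step 1: Combine and sort all 13 observations; assign midranks.
sorted (value, group): (8,X), (13,X), (13,Y), (14,X), (19,Y), (21,X), (22,X), (26,Y), (27,Y), (28,X), (29,X), (31,Y), (32,Y)
ranks: 8->1, 13->2.5, 13->2.5, 14->4, 19->5, 21->6, 22->7, 26->8, 27->9, 28->10, 29->11, 31->12, 32->13
Step 2: Rank sum for X: R1 = 1 + 2.5 + 4 + 6 + 7 + 10 + 11 = 41.5.
Step 3: U_X = R1 - n1(n1+1)/2 = 41.5 - 7*8/2 = 41.5 - 28 = 13.5.
       U_Y = n1*n2 - U_X = 42 - 13.5 = 28.5.
Step 4: Ties are present, so use the tie-corrected normal approximation (with continuity correction) for the p-value.
Step 5: p-value = 0.316645; compare to alpha = 0.05. fail to reject H0.

U_X = 13.5, p = 0.316645, fail to reject H0 at alpha = 0.05.


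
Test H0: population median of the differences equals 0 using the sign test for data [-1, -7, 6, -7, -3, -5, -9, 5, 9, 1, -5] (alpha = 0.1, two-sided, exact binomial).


Step 1: Discard zero differences. Original n = 11; n_eff = number of nonzero differences = 11.
Nonzero differences (with sign): -1, -7, +6, -7, -3, -5, -9, +5, +9, +1, -5
Step 2: Count signs: positive = 4, negative = 7.
Step 3: Under H0: P(positive) = 0.5, so the number of positives S ~ Bin(11, 0.5).
Step 4: Two-sided exact p-value = sum of Bin(11,0.5) probabilities at or below the observed probability = 0.548828.
Step 5: alpha = 0.1. fail to reject H0.

n_eff = 11, pos = 4, neg = 7, p = 0.548828, fail to reject H0.


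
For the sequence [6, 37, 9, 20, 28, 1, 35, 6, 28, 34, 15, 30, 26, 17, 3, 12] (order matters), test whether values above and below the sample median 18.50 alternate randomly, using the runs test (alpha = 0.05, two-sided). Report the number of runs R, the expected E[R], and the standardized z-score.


Step 1: Compute median = 18.50; label A = above, B = below.
Labels in order: BABAABABAABAABBB  (n_A = 8, n_B = 8)
Step 2: Count runs R = 11.
Step 3: Under H0 (random ordering), E[R] = 2*n_A*n_B/(n_A+n_B) + 1 = 2*8*8/16 + 1 = 9.0000.
        Var[R] = 2*n_A*n_B*(2*n_A*n_B - n_A - n_B) / ((n_A+n_B)^2 * (n_A+n_B-1)) = 14336/3840 = 3.7333.
        SD[R] = 1.9322.
Step 4: Continuity-corrected z = (R - 0.5 - E[R]) / SD[R] = (11 - 0.5 - 9.0000) / 1.9322 = 0.7763.
Step 5: Two-sided p-value via normal approximation = 2*(1 - Phi(|z|)) = 0.437558.
Step 6: alpha = 0.05. fail to reject H0.

R = 11, z = 0.7763, p = 0.437558, fail to reject H0.


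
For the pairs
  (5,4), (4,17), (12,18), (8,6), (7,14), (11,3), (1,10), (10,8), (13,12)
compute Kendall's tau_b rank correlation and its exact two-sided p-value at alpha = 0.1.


Step 1: Enumerate the 36 unordered pairs (i,j) with i<j and classify each by sign(x_j-x_i) * sign(y_j-y_i).
  (1,2):dx=-1,dy=+13->D; (1,3):dx=+7,dy=+14->C; (1,4):dx=+3,dy=+2->C; (1,5):dx=+2,dy=+10->C
  (1,6):dx=+6,dy=-1->D; (1,7):dx=-4,dy=+6->D; (1,8):dx=+5,dy=+4->C; (1,9):dx=+8,dy=+8->C
  (2,3):dx=+8,dy=+1->C; (2,4):dx=+4,dy=-11->D; (2,5):dx=+3,dy=-3->D; (2,6):dx=+7,dy=-14->D
  (2,7):dx=-3,dy=-7->C; (2,8):dx=+6,dy=-9->D; (2,9):dx=+9,dy=-5->D; (3,4):dx=-4,dy=-12->C
  (3,5):dx=-5,dy=-4->C; (3,6):dx=-1,dy=-15->C; (3,7):dx=-11,dy=-8->C; (3,8):dx=-2,dy=-10->C
  (3,9):dx=+1,dy=-6->D; (4,5):dx=-1,dy=+8->D; (4,6):dx=+3,dy=-3->D; (4,7):dx=-7,dy=+4->D
  (4,8):dx=+2,dy=+2->C; (4,9):dx=+5,dy=+6->C; (5,6):dx=+4,dy=-11->D; (5,7):dx=-6,dy=-4->C
  (5,8):dx=+3,dy=-6->D; (5,9):dx=+6,dy=-2->D; (6,7):dx=-10,dy=+7->D; (6,8):dx=-1,dy=+5->D
  (6,9):dx=+2,dy=+9->C; (7,8):dx=+9,dy=-2->D; (7,9):dx=+12,dy=+2->C; (8,9):dx=+3,dy=+4->C
Step 2: C = 18, D = 18, total pairs = 36.
Step 3: tau = (C - D)/(n(n-1)/2) = (18 - 18)/36 = 0.000000.
Step 4: Exact two-sided p-value (enumerate n! = 362880 permutations of y under H0): p = 1.000000.
Step 5: alpha = 0.1. fail to reject H0.

tau_b = 0.0000 (C=18, D=18), p = 1.000000, fail to reject H0.


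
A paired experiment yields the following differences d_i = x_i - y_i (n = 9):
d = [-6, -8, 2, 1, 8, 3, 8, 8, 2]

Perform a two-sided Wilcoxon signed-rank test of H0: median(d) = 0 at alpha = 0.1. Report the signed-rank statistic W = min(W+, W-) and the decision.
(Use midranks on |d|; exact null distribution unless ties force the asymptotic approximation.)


Step 1: Drop any zero differences (none here) and take |d_i|.
|d| = [6, 8, 2, 1, 8, 3, 8, 8, 2]
Step 2: Midrank |d_i| (ties get averaged ranks).
ranks: |6|->5, |8|->7.5, |2|->2.5, |1|->1, |8|->7.5, |3|->4, |8|->7.5, |8|->7.5, |2|->2.5
Step 3: Attach original signs; sum ranks with positive sign and with negative sign.
W+ = 2.5 + 1 + 7.5 + 4 + 7.5 + 7.5 + 2.5 = 32.5
W- = 5 + 7.5 = 12.5
(Check: W+ + W- = 45 should equal n(n+1)/2 = 45.)
Step 4: Test statistic W = min(W+, W-) = 12.5.
Step 5: Ties in |d|, so use the tie-corrected normal approximation.
        E[W] = n(n+1)/4 = 9*10/4 = 22.5.
        Tie groups: |d|=2 (t=2), |d|=8 (t=4); sum(t^3 - t) = 66.
        Var[W] = n(n+1)(2n+1)/24 - sum(t^3-t)/48 = 1710/24 - 66/48 = 69.875.
        z = (W - E[W]) / sqrt(Var[W]) = (12.5 - 22.5) / 8.3591 = -1.1963.
        Two-sided p = 2*Phi(z) = 0.231581.
Step 6: alpha = 0.1. fail to reject H0.

W+ = 32.5, W- = 12.5, W = min = 12.5, p = 0.231581, fail to reject H0.


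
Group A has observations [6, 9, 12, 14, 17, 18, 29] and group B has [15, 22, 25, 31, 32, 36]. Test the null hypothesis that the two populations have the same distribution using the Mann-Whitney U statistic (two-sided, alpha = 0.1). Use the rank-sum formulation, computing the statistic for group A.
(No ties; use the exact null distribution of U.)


Step 1: Combine and sort all 13 observations; assign midranks.
sorted (value, group): (6,X), (9,X), (12,X), (14,X), (15,Y), (17,X), (18,X), (22,Y), (25,Y), (29,X), (31,Y), (32,Y), (36,Y)
ranks: 6->1, 9->2, 12->3, 14->4, 15->5, 17->6, 18->7, 22->8, 25->9, 29->10, 31->11, 32->12, 36->13
Step 2: Rank sum for X: R1 = 1 + 2 + 3 + 4 + 6 + 7 + 10 = 33.
Step 3: U_X = R1 - n1(n1+1)/2 = 33 - 7*8/2 = 33 - 28 = 5.
       U_Y = n1*n2 - U_X = 42 - 5 = 37.
Step 4: No ties, so the exact null distribution of U (based on enumerating the C(13,7) = 1716 equally likely rank assignments) gives the two-sided p-value.
Step 5: p-value = 0.022145; compare to alpha = 0.1. reject H0.

U_X = 5, p = 0.022145, reject H0 at alpha = 0.1.


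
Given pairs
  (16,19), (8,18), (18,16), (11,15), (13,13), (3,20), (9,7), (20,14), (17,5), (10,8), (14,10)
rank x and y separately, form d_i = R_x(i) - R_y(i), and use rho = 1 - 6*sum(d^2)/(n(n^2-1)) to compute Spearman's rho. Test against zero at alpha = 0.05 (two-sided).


Step 1: Rank x and y separately (midranks; no ties here).
rank(x): 16->8, 8->2, 18->10, 11->5, 13->6, 3->1, 9->3, 20->11, 17->9, 10->4, 14->7
rank(y): 19->10, 18->9, 16->8, 15->7, 13->5, 20->11, 7->2, 14->6, 5->1, 8->3, 10->4
Step 2: d_i = R_x(i) - R_y(i); compute d_i^2.
  (8-10)^2=4, (2-9)^2=49, (10-8)^2=4, (5-7)^2=4, (6-5)^2=1, (1-11)^2=100, (3-2)^2=1, (11-6)^2=25, (9-1)^2=64, (4-3)^2=1, (7-4)^2=9
sum(d^2) = 262.
Step 3: rho = 1 - 6*262 / (11*(11^2 - 1)) = 1 - 1572/1320 = -0.190909.
Step 4: Under H0, t = rho * sqrt((n-2)/(1-rho^2)) = -0.5835 ~ t(9).
Step 5: Two-sided p-value from the t-distribution with 9 df = 0.573913.
Step 6: alpha = 0.05. fail to reject H0.

rho = -0.1909, p = 0.573913, fail to reject H0 at alpha = 0.05.


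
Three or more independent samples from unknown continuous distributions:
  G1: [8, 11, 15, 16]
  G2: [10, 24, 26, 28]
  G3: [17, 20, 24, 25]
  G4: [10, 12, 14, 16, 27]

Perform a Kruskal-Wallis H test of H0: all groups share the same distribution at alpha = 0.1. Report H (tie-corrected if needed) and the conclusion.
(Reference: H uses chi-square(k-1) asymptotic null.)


Step 1: Combine all N = 17 observations and assign midranks.
sorted (value, group, rank): (8,G1,1), (10,G2,2.5), (10,G4,2.5), (11,G1,4), (12,G4,5), (14,G4,6), (15,G1,7), (16,G1,8.5), (16,G4,8.5), (17,G3,10), (20,G3,11), (24,G2,12.5), (24,G3,12.5), (25,G3,14), (26,G2,15), (27,G4,16), (28,G2,17)
Step 2: Sum ranks within each group.
R_1 = 20.5 (n_1 = 4)
R_2 = 47 (n_2 = 4)
R_3 = 47.5 (n_3 = 4)
R_4 = 38 (n_4 = 5)
Step 3: H = 12/(N(N+1)) * sum(R_i^2/n_i) - 3(N+1)
     = 12/(17*18) * (20.5^2/4 + 47^2/4 + 47.5^2/4 + 38^2/5) - 3*18
     = 0.039216 * 1510.17 - 54
     = 5.222549.
Step 4: Ties present; correction factor C = 1 - 18/(17^3 - 17) = 0.996324. Corrected H = 5.222549 / 0.996324 = 5.241820.
Step 5: Under H0, H ~ chi^2(3); p-value = 0.154922.
Step 6: alpha = 0.1. fail to reject H0.

H = 5.2418, df = 3, p = 0.154922, fail to reject H0.


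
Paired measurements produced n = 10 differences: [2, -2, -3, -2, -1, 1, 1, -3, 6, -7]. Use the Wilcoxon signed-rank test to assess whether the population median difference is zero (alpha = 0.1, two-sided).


Step 1: Drop any zero differences (none here) and take |d_i|.
|d| = [2, 2, 3, 2, 1, 1, 1, 3, 6, 7]
Step 2: Midrank |d_i| (ties get averaged ranks).
ranks: |2|->5, |2|->5, |3|->7.5, |2|->5, |1|->2, |1|->2, |1|->2, |3|->7.5, |6|->9, |7|->10
Step 3: Attach original signs; sum ranks with positive sign and with negative sign.
W+ = 5 + 2 + 2 + 9 = 18
W- = 5 + 7.5 + 5 + 2 + 7.5 + 10 = 37
(Check: W+ + W- = 55 should equal n(n+1)/2 = 55.)
Step 4: Test statistic W = min(W+, W-) = 18.
Step 5: Ties in |d|, so use the tie-corrected normal approximation.
        E[W] = n(n+1)/4 = 10*11/4 = 27.5.
        Tie groups: |d|=1 (t=3), |d|=2 (t=3), |d|=3 (t=2); sum(t^3 - t) = 54.
        Var[W] = n(n+1)(2n+1)/24 - sum(t^3-t)/48 = 2310/24 - 54/48 = 95.125.
        z = (W - E[W]) / sqrt(Var[W]) = (18 - 27.5) / 9.7532 = -0.9740.
        Two-sided p = 2*Phi(z) = 0.330037.
Step 6: alpha = 0.1. fail to reject H0.

W+ = 18, W- = 37, W = min = 18, p = 0.330037, fail to reject H0.


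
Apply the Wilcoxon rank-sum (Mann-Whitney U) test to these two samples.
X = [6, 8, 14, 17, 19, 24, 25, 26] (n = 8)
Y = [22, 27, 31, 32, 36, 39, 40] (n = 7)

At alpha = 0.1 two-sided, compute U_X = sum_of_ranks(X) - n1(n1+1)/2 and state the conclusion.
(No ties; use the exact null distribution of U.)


Step 1: Combine and sort all 15 observations; assign midranks.
sorted (value, group): (6,X), (8,X), (14,X), (17,X), (19,X), (22,Y), (24,X), (25,X), (26,X), (27,Y), (31,Y), (32,Y), (36,Y), (39,Y), (40,Y)
ranks: 6->1, 8->2, 14->3, 17->4, 19->5, 22->6, 24->7, 25->8, 26->9, 27->10, 31->11, 32->12, 36->13, 39->14, 40->15
Step 2: Rank sum for X: R1 = 1 + 2 + 3 + 4 + 5 + 7 + 8 + 9 = 39.
Step 3: U_X = R1 - n1(n1+1)/2 = 39 - 8*9/2 = 39 - 36 = 3.
       U_Y = n1*n2 - U_X = 56 - 3 = 53.
Step 4: No ties, so the exact null distribution of U (based on enumerating the C(15,8) = 6435 equally likely rank assignments) gives the two-sided p-value.
Step 5: p-value = 0.002176; compare to alpha = 0.1. reject H0.

U_X = 3, p = 0.002176, reject H0 at alpha = 0.1.


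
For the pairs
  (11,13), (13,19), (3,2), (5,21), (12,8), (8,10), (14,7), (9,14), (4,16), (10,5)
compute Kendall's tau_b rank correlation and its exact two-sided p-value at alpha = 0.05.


Step 1: Enumerate the 45 unordered pairs (i,j) with i<j and classify each by sign(x_j-x_i) * sign(y_j-y_i).
  (1,2):dx=+2,dy=+6->C; (1,3):dx=-8,dy=-11->C; (1,4):dx=-6,dy=+8->D; (1,5):dx=+1,dy=-5->D
  (1,6):dx=-3,dy=-3->C; (1,7):dx=+3,dy=-6->D; (1,8):dx=-2,dy=+1->D; (1,9):dx=-7,dy=+3->D
  (1,10):dx=-1,dy=-8->C; (2,3):dx=-10,dy=-17->C; (2,4):dx=-8,dy=+2->D; (2,5):dx=-1,dy=-11->C
  (2,6):dx=-5,dy=-9->C; (2,7):dx=+1,dy=-12->D; (2,8):dx=-4,dy=-5->C; (2,9):dx=-9,dy=-3->C
  (2,10):dx=-3,dy=-14->C; (3,4):dx=+2,dy=+19->C; (3,5):dx=+9,dy=+6->C; (3,6):dx=+5,dy=+8->C
  (3,7):dx=+11,dy=+5->C; (3,8):dx=+6,dy=+12->C; (3,9):dx=+1,dy=+14->C; (3,10):dx=+7,dy=+3->C
  (4,5):dx=+7,dy=-13->D; (4,6):dx=+3,dy=-11->D; (4,7):dx=+9,dy=-14->D; (4,8):dx=+4,dy=-7->D
  (4,9):dx=-1,dy=-5->C; (4,10):dx=+5,dy=-16->D; (5,6):dx=-4,dy=+2->D; (5,7):dx=+2,dy=-1->D
  (5,8):dx=-3,dy=+6->D; (5,9):dx=-8,dy=+8->D; (5,10):dx=-2,dy=-3->C; (6,7):dx=+6,dy=-3->D
  (6,8):dx=+1,dy=+4->C; (6,9):dx=-4,dy=+6->D; (6,10):dx=+2,dy=-5->D; (7,8):dx=-5,dy=+7->D
  (7,9):dx=-10,dy=+9->D; (7,10):dx=-4,dy=-2->C; (8,9):dx=-5,dy=+2->D; (8,10):dx=+1,dy=-9->D
  (9,10):dx=+6,dy=-11->D
Step 2: C = 21, D = 24, total pairs = 45.
Step 3: tau = (C - D)/(n(n-1)/2) = (21 - 24)/45 = -0.066667.
Step 4: Exact two-sided p-value (enumerate n! = 3628800 permutations of y under H0): p = 0.861801.
Step 5: alpha = 0.05. fail to reject H0.

tau_b = -0.0667 (C=21, D=24), p = 0.861801, fail to reject H0.


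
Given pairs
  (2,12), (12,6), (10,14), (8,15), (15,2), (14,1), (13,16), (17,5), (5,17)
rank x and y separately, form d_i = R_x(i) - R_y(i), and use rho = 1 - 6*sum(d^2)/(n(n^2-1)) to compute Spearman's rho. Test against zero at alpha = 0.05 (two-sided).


Step 1: Rank x and y separately (midranks; no ties here).
rank(x): 2->1, 12->5, 10->4, 8->3, 15->8, 14->7, 13->6, 17->9, 5->2
rank(y): 12->5, 6->4, 14->6, 15->7, 2->2, 1->1, 16->8, 5->3, 17->9
Step 2: d_i = R_x(i) - R_y(i); compute d_i^2.
  (1-5)^2=16, (5-4)^2=1, (4-6)^2=4, (3-7)^2=16, (8-2)^2=36, (7-1)^2=36, (6-8)^2=4, (9-3)^2=36, (2-9)^2=49
sum(d^2) = 198.
Step 3: rho = 1 - 6*198 / (9*(9^2 - 1)) = 1 - 1188/720 = -0.650000.
Step 4: Under H0, t = rho * sqrt((n-2)/(1-rho^2)) = -2.2630 ~ t(7).
Step 5: Two-sided p-value from the t-distribution with 7 df = 0.058073.
Step 6: alpha = 0.05. fail to reject H0.

rho = -0.6500, p = 0.058073, fail to reject H0 at alpha = 0.05.


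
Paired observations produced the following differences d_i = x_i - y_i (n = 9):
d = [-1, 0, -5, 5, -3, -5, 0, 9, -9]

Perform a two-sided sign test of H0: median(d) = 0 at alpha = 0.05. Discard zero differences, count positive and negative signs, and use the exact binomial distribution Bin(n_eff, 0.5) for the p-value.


Step 1: Discard zero differences. Original n = 9; n_eff = number of nonzero differences = 7.
Nonzero differences (with sign): -1, -5, +5, -3, -5, +9, -9
Step 2: Count signs: positive = 2, negative = 5.
Step 3: Under H0: P(positive) = 0.5, so the number of positives S ~ Bin(7, 0.5).
Step 4: Two-sided exact p-value = sum of Bin(7,0.5) probabilities at or below the observed probability = 0.453125.
Step 5: alpha = 0.05. fail to reject H0.

n_eff = 7, pos = 2, neg = 5, p = 0.453125, fail to reject H0.


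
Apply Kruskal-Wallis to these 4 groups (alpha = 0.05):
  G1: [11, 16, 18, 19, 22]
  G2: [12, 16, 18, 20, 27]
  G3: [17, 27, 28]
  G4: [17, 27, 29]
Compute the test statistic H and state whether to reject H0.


Step 1: Combine all N = 16 observations and assign midranks.
sorted (value, group, rank): (11,G1,1), (12,G2,2), (16,G1,3.5), (16,G2,3.5), (17,G3,5.5), (17,G4,5.5), (18,G1,7.5), (18,G2,7.5), (19,G1,9), (20,G2,10), (22,G1,11), (27,G2,13), (27,G3,13), (27,G4,13), (28,G3,15), (29,G4,16)
Step 2: Sum ranks within each group.
R_1 = 32 (n_1 = 5)
R_2 = 36 (n_2 = 5)
R_3 = 33.5 (n_3 = 3)
R_4 = 34.5 (n_4 = 3)
Step 3: H = 12/(N(N+1)) * sum(R_i^2/n_i) - 3(N+1)
     = 12/(16*17) * (32^2/5 + 36^2/5 + 33.5^2/3 + 34.5^2/3) - 3*17
     = 0.044118 * 1234.83 - 51
     = 3.477941.
Step 4: Ties present; correction factor C = 1 - 42/(16^3 - 16) = 0.989706. Corrected H = 3.477941 / 0.989706 = 3.514116.
Step 5: Under H0, H ~ chi^2(3); p-value = 0.318936.
Step 6: alpha = 0.05. fail to reject H0.

H = 3.5141, df = 3, p = 0.318936, fail to reject H0.


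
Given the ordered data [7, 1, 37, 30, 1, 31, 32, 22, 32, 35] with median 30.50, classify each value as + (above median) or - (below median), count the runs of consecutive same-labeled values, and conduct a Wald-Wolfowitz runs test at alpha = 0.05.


Step 1: Compute median = 30.50; label A = above, B = below.
Labels in order: BBABBAABAA  (n_A = 5, n_B = 5)
Step 2: Count runs R = 6.
Step 3: Under H0 (random ordering), E[R] = 2*n_A*n_B/(n_A+n_B) + 1 = 2*5*5/10 + 1 = 6.0000.
        Var[R] = 2*n_A*n_B*(2*n_A*n_B - n_A - n_B) / ((n_A+n_B)^2 * (n_A+n_B-1)) = 2000/900 = 2.2222.
        SD[R] = 1.4907.
Step 4: R = E[R], so z = 0 with no continuity correction.
Step 5: Two-sided p-value via normal approximation = 2*(1 - Phi(|z|)) = 1.000000.
Step 6: alpha = 0.05. fail to reject H0.

R = 6, z = 0.0000, p = 1.000000, fail to reject H0.


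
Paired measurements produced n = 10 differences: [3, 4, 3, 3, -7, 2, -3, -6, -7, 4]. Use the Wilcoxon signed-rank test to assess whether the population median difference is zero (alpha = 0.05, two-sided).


Step 1: Drop any zero differences (none here) and take |d_i|.
|d| = [3, 4, 3, 3, 7, 2, 3, 6, 7, 4]
Step 2: Midrank |d_i| (ties get averaged ranks).
ranks: |3|->3.5, |4|->6.5, |3|->3.5, |3|->3.5, |7|->9.5, |2|->1, |3|->3.5, |6|->8, |7|->9.5, |4|->6.5
Step 3: Attach original signs; sum ranks with positive sign and with negative sign.
W+ = 3.5 + 6.5 + 3.5 + 3.5 + 1 + 6.5 = 24.5
W- = 9.5 + 3.5 + 8 + 9.5 = 30.5
(Check: W+ + W- = 55 should equal n(n+1)/2 = 55.)
Step 4: Test statistic W = min(W+, W-) = 24.5.
Step 5: Ties in |d|, so use the tie-corrected normal approximation.
        E[W] = n(n+1)/4 = 10*11/4 = 27.5.
        Tie groups: |d|=3 (t=4), |d|=4 (t=2), |d|=7 (t=2); sum(t^3 - t) = 72.
        Var[W] = n(n+1)(2n+1)/24 - sum(t^3-t)/48 = 2310/24 - 72/48 = 94.75.
        z = (W - E[W]) / sqrt(Var[W]) = (24.5 - 27.5) / 9.7340 = -0.3082.
        Two-sided p = 2*Phi(z) = 0.757931.
Step 6: alpha = 0.05. fail to reject H0.

W+ = 24.5, W- = 30.5, W = min = 24.5, p = 0.757931, fail to reject H0.


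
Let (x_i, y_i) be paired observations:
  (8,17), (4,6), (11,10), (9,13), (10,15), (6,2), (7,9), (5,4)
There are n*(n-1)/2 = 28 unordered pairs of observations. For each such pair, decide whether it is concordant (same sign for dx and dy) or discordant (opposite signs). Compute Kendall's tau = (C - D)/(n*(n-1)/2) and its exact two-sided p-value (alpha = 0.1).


Step 1: Enumerate the 28 unordered pairs (i,j) with i<j and classify each by sign(x_j-x_i) * sign(y_j-y_i).
  (1,2):dx=-4,dy=-11->C; (1,3):dx=+3,dy=-7->D; (1,4):dx=+1,dy=-4->D; (1,5):dx=+2,dy=-2->D
  (1,6):dx=-2,dy=-15->C; (1,7):dx=-1,dy=-8->C; (1,8):dx=-3,dy=-13->C; (2,3):dx=+7,dy=+4->C
  (2,4):dx=+5,dy=+7->C; (2,5):dx=+6,dy=+9->C; (2,6):dx=+2,dy=-4->D; (2,7):dx=+3,dy=+3->C
  (2,8):dx=+1,dy=-2->D; (3,4):dx=-2,dy=+3->D; (3,5):dx=-1,dy=+5->D; (3,6):dx=-5,dy=-8->C
  (3,7):dx=-4,dy=-1->C; (3,8):dx=-6,dy=-6->C; (4,5):dx=+1,dy=+2->C; (4,6):dx=-3,dy=-11->C
  (4,7):dx=-2,dy=-4->C; (4,8):dx=-4,dy=-9->C; (5,6):dx=-4,dy=-13->C; (5,7):dx=-3,dy=-6->C
  (5,8):dx=-5,dy=-11->C; (6,7):dx=+1,dy=+7->C; (6,8):dx=-1,dy=+2->D; (7,8):dx=-2,dy=-5->C
Step 2: C = 20, D = 8, total pairs = 28.
Step 3: tau = (C - D)/(n(n-1)/2) = (20 - 8)/28 = 0.428571.
Step 4: Exact two-sided p-value (enumerate n! = 40320 permutations of y under H0): p = 0.178869.
Step 5: alpha = 0.1. fail to reject H0.

tau_b = 0.4286 (C=20, D=8), p = 0.178869, fail to reject H0.


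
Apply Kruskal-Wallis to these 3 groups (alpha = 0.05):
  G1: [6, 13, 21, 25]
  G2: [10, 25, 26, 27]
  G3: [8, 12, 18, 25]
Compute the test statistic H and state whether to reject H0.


Step 1: Combine all N = 12 observations and assign midranks.
sorted (value, group, rank): (6,G1,1), (8,G3,2), (10,G2,3), (12,G3,4), (13,G1,5), (18,G3,6), (21,G1,7), (25,G1,9), (25,G2,9), (25,G3,9), (26,G2,11), (27,G2,12)
Step 2: Sum ranks within each group.
R_1 = 22 (n_1 = 4)
R_2 = 35 (n_2 = 4)
R_3 = 21 (n_3 = 4)
Step 3: H = 12/(N(N+1)) * sum(R_i^2/n_i) - 3(N+1)
     = 12/(12*13) * (22^2/4 + 35^2/4 + 21^2/4) - 3*13
     = 0.076923 * 537.5 - 39
     = 2.346154.
Step 4: Ties present; correction factor C = 1 - 24/(12^3 - 12) = 0.986014. Corrected H = 2.346154 / 0.986014 = 2.379433.
Step 5: Under H0, H ~ chi^2(2); p-value = 0.304308.
Step 6: alpha = 0.05. fail to reject H0.

H = 2.3794, df = 2, p = 0.304308, fail to reject H0.


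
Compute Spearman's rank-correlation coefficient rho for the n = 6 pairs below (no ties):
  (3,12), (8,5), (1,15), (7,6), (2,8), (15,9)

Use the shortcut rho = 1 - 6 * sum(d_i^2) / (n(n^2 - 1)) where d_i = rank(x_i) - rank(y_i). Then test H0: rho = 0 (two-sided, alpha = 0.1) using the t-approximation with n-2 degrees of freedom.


Step 1: Rank x and y separately (midranks; no ties here).
rank(x): 3->3, 8->5, 1->1, 7->4, 2->2, 15->6
rank(y): 12->5, 5->1, 15->6, 6->2, 8->3, 9->4
Step 2: d_i = R_x(i) - R_y(i); compute d_i^2.
  (3-5)^2=4, (5-1)^2=16, (1-6)^2=25, (4-2)^2=4, (2-3)^2=1, (6-4)^2=4
sum(d^2) = 54.
Step 3: rho = 1 - 6*54 / (6*(6^2 - 1)) = 1 - 324/210 = -0.542857.
Step 4: Under H0, t = rho * sqrt((n-2)/(1-rho^2)) = -1.2928 ~ t(4).
Step 5: Two-sided p-value from the t-distribution with 4 df = 0.265703.
Step 6: alpha = 0.1. fail to reject H0.

rho = -0.5429, p = 0.265703, fail to reject H0 at alpha = 0.1.


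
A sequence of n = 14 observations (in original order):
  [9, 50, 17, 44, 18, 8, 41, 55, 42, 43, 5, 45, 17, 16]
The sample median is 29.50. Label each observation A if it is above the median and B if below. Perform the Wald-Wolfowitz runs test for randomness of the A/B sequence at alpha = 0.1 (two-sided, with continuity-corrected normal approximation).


Step 1: Compute median = 29.50; label A = above, B = below.
Labels in order: BABABBAAAABABB  (n_A = 7, n_B = 7)
Step 2: Count runs R = 9.
Step 3: Under H0 (random ordering), E[R] = 2*n_A*n_B/(n_A+n_B) + 1 = 2*7*7/14 + 1 = 8.0000.
        Var[R] = 2*n_A*n_B*(2*n_A*n_B - n_A - n_B) / ((n_A+n_B)^2 * (n_A+n_B-1)) = 8232/2548 = 3.2308.
        SD[R] = 1.7974.
Step 4: Continuity-corrected z = (R - 0.5 - E[R]) / SD[R] = (9 - 0.5 - 8.0000) / 1.7974 = 0.2782.
Step 5: Two-sided p-value via normal approximation = 2*(1 - Phi(|z|)) = 0.780879.
Step 6: alpha = 0.1. fail to reject H0.

R = 9, z = 0.2782, p = 0.780879, fail to reject H0.


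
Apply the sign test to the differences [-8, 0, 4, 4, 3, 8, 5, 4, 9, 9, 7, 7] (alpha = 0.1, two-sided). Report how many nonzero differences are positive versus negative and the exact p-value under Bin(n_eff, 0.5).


Step 1: Discard zero differences. Original n = 12; n_eff = number of nonzero differences = 11.
Nonzero differences (with sign): -8, +4, +4, +3, +8, +5, +4, +9, +9, +7, +7
Step 2: Count signs: positive = 10, negative = 1.
Step 3: Under H0: P(positive) = 0.5, so the number of positives S ~ Bin(11, 0.5).
Step 4: Two-sided exact p-value = sum of Bin(11,0.5) probabilities at or below the observed probability = 0.011719.
Step 5: alpha = 0.1. reject H0.

n_eff = 11, pos = 10, neg = 1, p = 0.011719, reject H0.


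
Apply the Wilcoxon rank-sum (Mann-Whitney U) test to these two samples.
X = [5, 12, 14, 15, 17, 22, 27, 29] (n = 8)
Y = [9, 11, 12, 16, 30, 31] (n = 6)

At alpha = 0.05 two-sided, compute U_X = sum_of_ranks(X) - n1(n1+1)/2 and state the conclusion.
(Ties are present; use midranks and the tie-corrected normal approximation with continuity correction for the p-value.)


Step 1: Combine and sort all 14 observations; assign midranks.
sorted (value, group): (5,X), (9,Y), (11,Y), (12,X), (12,Y), (14,X), (15,X), (16,Y), (17,X), (22,X), (27,X), (29,X), (30,Y), (31,Y)
ranks: 5->1, 9->2, 11->3, 12->4.5, 12->4.5, 14->6, 15->7, 16->8, 17->9, 22->10, 27->11, 29->12, 30->13, 31->14
Step 2: Rank sum for X: R1 = 1 + 4.5 + 6 + 7 + 9 + 10 + 11 + 12 = 60.5.
Step 3: U_X = R1 - n1(n1+1)/2 = 60.5 - 8*9/2 = 60.5 - 36 = 24.5.
       U_Y = n1*n2 - U_X = 48 - 24.5 = 23.5.
Step 4: Ties are present, so use the tie-corrected normal approximation (with continuity correction) for the p-value.
Step 5: p-value = 1.000000; compare to alpha = 0.05. fail to reject H0.

U_X = 24.5, p = 1.000000, fail to reject H0 at alpha = 0.05.


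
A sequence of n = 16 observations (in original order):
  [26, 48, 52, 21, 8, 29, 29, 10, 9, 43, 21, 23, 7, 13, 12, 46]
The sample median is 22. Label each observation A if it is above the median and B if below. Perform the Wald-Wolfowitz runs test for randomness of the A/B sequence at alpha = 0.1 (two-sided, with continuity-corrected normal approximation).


Step 1: Compute median = 22; label A = above, B = below.
Labels in order: AAABBAABBABABBBA  (n_A = 8, n_B = 8)
Step 2: Count runs R = 9.
Step 3: Under H0 (random ordering), E[R] = 2*n_A*n_B/(n_A+n_B) + 1 = 2*8*8/16 + 1 = 9.0000.
        Var[R] = 2*n_A*n_B*(2*n_A*n_B - n_A - n_B) / ((n_A+n_B)^2 * (n_A+n_B-1)) = 14336/3840 = 3.7333.
        SD[R] = 1.9322.
Step 4: R = E[R], so z = 0 with no continuity correction.
Step 5: Two-sided p-value via normal approximation = 2*(1 - Phi(|z|)) = 1.000000.
Step 6: alpha = 0.1. fail to reject H0.

R = 9, z = 0.0000, p = 1.000000, fail to reject H0.


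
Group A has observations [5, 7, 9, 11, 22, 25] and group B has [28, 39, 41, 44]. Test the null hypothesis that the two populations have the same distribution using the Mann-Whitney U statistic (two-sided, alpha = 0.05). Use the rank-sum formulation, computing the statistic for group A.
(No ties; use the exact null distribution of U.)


Step 1: Combine and sort all 10 observations; assign midranks.
sorted (value, group): (5,X), (7,X), (9,X), (11,X), (22,X), (25,X), (28,Y), (39,Y), (41,Y), (44,Y)
ranks: 5->1, 7->2, 9->3, 11->4, 22->5, 25->6, 28->7, 39->8, 41->9, 44->10
Step 2: Rank sum for X: R1 = 1 + 2 + 3 + 4 + 5 + 6 = 21.
Step 3: U_X = R1 - n1(n1+1)/2 = 21 - 6*7/2 = 21 - 21 = 0.
       U_Y = n1*n2 - U_X = 24 - 0 = 24.
Step 4: No ties, so the exact null distribution of U (based on enumerating the C(10,6) = 210 equally likely rank assignments) gives the two-sided p-value.
Step 5: p-value = 0.009524; compare to alpha = 0.05. reject H0.

U_X = 0, p = 0.009524, reject H0 at alpha = 0.05.


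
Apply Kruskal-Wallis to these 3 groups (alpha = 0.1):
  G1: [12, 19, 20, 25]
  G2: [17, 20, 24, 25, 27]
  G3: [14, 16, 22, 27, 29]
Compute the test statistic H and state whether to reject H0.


Step 1: Combine all N = 14 observations and assign midranks.
sorted (value, group, rank): (12,G1,1), (14,G3,2), (16,G3,3), (17,G2,4), (19,G1,5), (20,G1,6.5), (20,G2,6.5), (22,G3,8), (24,G2,9), (25,G1,10.5), (25,G2,10.5), (27,G2,12.5), (27,G3,12.5), (29,G3,14)
Step 2: Sum ranks within each group.
R_1 = 23 (n_1 = 4)
R_2 = 42.5 (n_2 = 5)
R_3 = 39.5 (n_3 = 5)
Step 3: H = 12/(N(N+1)) * sum(R_i^2/n_i) - 3(N+1)
     = 12/(14*15) * (23^2/4 + 42.5^2/5 + 39.5^2/5) - 3*15
     = 0.057143 * 805.55 - 45
     = 1.031429.
Step 4: Ties present; correction factor C = 1 - 18/(14^3 - 14) = 0.993407. Corrected H = 1.031429 / 0.993407 = 1.038274.
Step 5: Under H0, H ~ chi^2(2); p-value = 0.595034.
Step 6: alpha = 0.1. fail to reject H0.

H = 1.0383, df = 2, p = 0.595034, fail to reject H0.


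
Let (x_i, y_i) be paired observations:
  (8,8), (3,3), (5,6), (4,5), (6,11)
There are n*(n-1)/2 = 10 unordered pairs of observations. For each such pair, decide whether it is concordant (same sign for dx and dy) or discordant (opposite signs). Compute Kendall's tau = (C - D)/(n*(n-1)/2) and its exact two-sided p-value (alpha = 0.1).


Step 1: Enumerate the 10 unordered pairs (i,j) with i<j and classify each by sign(x_j-x_i) * sign(y_j-y_i).
  (1,2):dx=-5,dy=-5->C; (1,3):dx=-3,dy=-2->C; (1,4):dx=-4,dy=-3->C; (1,5):dx=-2,dy=+3->D
  (2,3):dx=+2,dy=+3->C; (2,4):dx=+1,dy=+2->C; (2,5):dx=+3,dy=+8->C; (3,4):dx=-1,dy=-1->C
  (3,5):dx=+1,dy=+5->C; (4,5):dx=+2,dy=+6->C
Step 2: C = 9, D = 1, total pairs = 10.
Step 3: tau = (C - D)/(n(n-1)/2) = (9 - 1)/10 = 0.800000.
Step 4: Exact two-sided p-value (enumerate n! = 120 permutations of y under H0): p = 0.083333.
Step 5: alpha = 0.1. reject H0.

tau_b = 0.8000 (C=9, D=1), p = 0.083333, reject H0.


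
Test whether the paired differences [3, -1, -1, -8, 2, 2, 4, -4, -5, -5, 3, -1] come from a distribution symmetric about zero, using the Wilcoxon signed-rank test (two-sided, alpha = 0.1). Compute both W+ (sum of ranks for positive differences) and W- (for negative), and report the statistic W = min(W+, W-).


Step 1: Drop any zero differences (none here) and take |d_i|.
|d| = [3, 1, 1, 8, 2, 2, 4, 4, 5, 5, 3, 1]
Step 2: Midrank |d_i| (ties get averaged ranks).
ranks: |3|->6.5, |1|->2, |1|->2, |8|->12, |2|->4.5, |2|->4.5, |4|->8.5, |4|->8.5, |5|->10.5, |5|->10.5, |3|->6.5, |1|->2
Step 3: Attach original signs; sum ranks with positive sign and with negative sign.
W+ = 6.5 + 4.5 + 4.5 + 8.5 + 6.5 = 30.5
W- = 2 + 2 + 12 + 8.5 + 10.5 + 10.5 + 2 = 47.5
(Check: W+ + W- = 78 should equal n(n+1)/2 = 78.)
Step 4: Test statistic W = min(W+, W-) = 30.5.
Step 5: Ties in |d|, so use the tie-corrected normal approximation.
        E[W] = n(n+1)/4 = 12*13/4 = 39.
        Tie groups: |d|=1 (t=3), |d|=2 (t=2), |d|=3 (t=2), |d|=4 (t=2), |d|=5 (t=2); sum(t^3 - t) = 48.
        Var[W] = n(n+1)(2n+1)/24 - sum(t^3-t)/48 = 3900/24 - 48/48 = 161.5.
        z = (W - E[W]) / sqrt(Var[W]) = (30.5 - 39) / 12.7083 = -0.6689.
        Two-sided p = 2*Phi(z) = 0.503587.
Step 6: alpha = 0.1. fail to reject H0.

W+ = 30.5, W- = 47.5, W = min = 30.5, p = 0.503587, fail to reject H0.


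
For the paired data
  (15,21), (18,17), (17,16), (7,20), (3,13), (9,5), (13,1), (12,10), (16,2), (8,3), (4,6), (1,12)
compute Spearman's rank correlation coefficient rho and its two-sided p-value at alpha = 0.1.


Step 1: Rank x and y separately (midranks; no ties here).
rank(x): 15->9, 18->12, 17->11, 7->4, 3->2, 9->6, 13->8, 12->7, 16->10, 8->5, 4->3, 1->1
rank(y): 21->12, 17->10, 16->9, 20->11, 13->8, 5->4, 1->1, 10->6, 2->2, 3->3, 6->5, 12->7
Step 2: d_i = R_x(i) - R_y(i); compute d_i^2.
  (9-12)^2=9, (12-10)^2=4, (11-9)^2=4, (4-11)^2=49, (2-8)^2=36, (6-4)^2=4, (8-1)^2=49, (7-6)^2=1, (10-2)^2=64, (5-3)^2=4, (3-5)^2=4, (1-7)^2=36
sum(d^2) = 264.
Step 3: rho = 1 - 6*264 / (12*(12^2 - 1)) = 1 - 1584/1716 = 0.076923.
Step 4: Under H0, t = rho * sqrt((n-2)/(1-rho^2)) = 0.2440 ~ t(10).
Step 5: Two-sided p-value from the t-distribution with 10 df = 0.812183.
Step 6: alpha = 0.1. fail to reject H0.

rho = 0.0769, p = 0.812183, fail to reject H0 at alpha = 0.1.


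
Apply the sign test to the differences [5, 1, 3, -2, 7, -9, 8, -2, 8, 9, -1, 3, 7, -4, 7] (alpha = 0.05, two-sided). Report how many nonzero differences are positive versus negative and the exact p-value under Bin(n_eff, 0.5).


Step 1: Discard zero differences. Original n = 15; n_eff = number of nonzero differences = 15.
Nonzero differences (with sign): +5, +1, +3, -2, +7, -9, +8, -2, +8, +9, -1, +3, +7, -4, +7
Step 2: Count signs: positive = 10, negative = 5.
Step 3: Under H0: P(positive) = 0.5, so the number of positives S ~ Bin(15, 0.5).
Step 4: Two-sided exact p-value = sum of Bin(15,0.5) probabilities at or below the observed probability = 0.301758.
Step 5: alpha = 0.05. fail to reject H0.

n_eff = 15, pos = 10, neg = 5, p = 0.301758, fail to reject H0.


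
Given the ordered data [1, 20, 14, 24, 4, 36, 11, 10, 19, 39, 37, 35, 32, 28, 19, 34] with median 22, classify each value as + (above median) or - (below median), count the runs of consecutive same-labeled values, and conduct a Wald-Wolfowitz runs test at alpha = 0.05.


Step 1: Compute median = 22; label A = above, B = below.
Labels in order: BBBABABBBAAAAABA  (n_A = 8, n_B = 8)
Step 2: Count runs R = 8.
Step 3: Under H0 (random ordering), E[R] = 2*n_A*n_B/(n_A+n_B) + 1 = 2*8*8/16 + 1 = 9.0000.
        Var[R] = 2*n_A*n_B*(2*n_A*n_B - n_A - n_B) / ((n_A+n_B)^2 * (n_A+n_B-1)) = 14336/3840 = 3.7333.
        SD[R] = 1.9322.
Step 4: Continuity-corrected z = (R + 0.5 - E[R]) / SD[R] = (8 + 0.5 - 9.0000) / 1.9322 = -0.2588.
Step 5: Two-sided p-value via normal approximation = 2*(1 - Phi(|z|)) = 0.795809.
Step 6: alpha = 0.05. fail to reject H0.

R = 8, z = -0.2588, p = 0.795809, fail to reject H0.


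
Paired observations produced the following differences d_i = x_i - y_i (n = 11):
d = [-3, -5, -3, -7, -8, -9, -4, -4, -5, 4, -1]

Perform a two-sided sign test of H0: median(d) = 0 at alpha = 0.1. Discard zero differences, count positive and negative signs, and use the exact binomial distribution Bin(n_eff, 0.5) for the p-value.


Step 1: Discard zero differences. Original n = 11; n_eff = number of nonzero differences = 11.
Nonzero differences (with sign): -3, -5, -3, -7, -8, -9, -4, -4, -5, +4, -1
Step 2: Count signs: positive = 1, negative = 10.
Step 3: Under H0: P(positive) = 0.5, so the number of positives S ~ Bin(11, 0.5).
Step 4: Two-sided exact p-value = sum of Bin(11,0.5) probabilities at or below the observed probability = 0.011719.
Step 5: alpha = 0.1. reject H0.

n_eff = 11, pos = 1, neg = 10, p = 0.011719, reject H0.


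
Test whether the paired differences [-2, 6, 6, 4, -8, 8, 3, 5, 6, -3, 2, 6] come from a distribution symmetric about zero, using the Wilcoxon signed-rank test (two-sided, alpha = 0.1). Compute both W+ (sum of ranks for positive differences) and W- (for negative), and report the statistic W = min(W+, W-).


Step 1: Drop any zero differences (none here) and take |d_i|.
|d| = [2, 6, 6, 4, 8, 8, 3, 5, 6, 3, 2, 6]
Step 2: Midrank |d_i| (ties get averaged ranks).
ranks: |2|->1.5, |6|->8.5, |6|->8.5, |4|->5, |8|->11.5, |8|->11.5, |3|->3.5, |5|->6, |6|->8.5, |3|->3.5, |2|->1.5, |6|->8.5
Step 3: Attach original signs; sum ranks with positive sign and with negative sign.
W+ = 8.5 + 8.5 + 5 + 11.5 + 3.5 + 6 + 8.5 + 1.5 + 8.5 = 61.5
W- = 1.5 + 11.5 + 3.5 = 16.5
(Check: W+ + W- = 78 should equal n(n+1)/2 = 78.)
Step 4: Test statistic W = min(W+, W-) = 16.5.
Step 5: Ties in |d|, so use the tie-corrected normal approximation.
        E[W] = n(n+1)/4 = 12*13/4 = 39.
        Tie groups: |d|=2 (t=2), |d|=3 (t=2), |d|=6 (t=4), |d|=8 (t=2); sum(t^3 - t) = 78.
        Var[W] = n(n+1)(2n+1)/24 - sum(t^3-t)/48 = 3900/24 - 78/48 = 160.875.
        z = (W - E[W]) / sqrt(Var[W]) = (16.5 - 39) / 12.6837 = -1.7739.
        Two-sided p = 2*Phi(z) = 0.076074.
Step 6: alpha = 0.1. reject H0.

W+ = 61.5, W- = 16.5, W = min = 16.5, p = 0.076074, reject H0.


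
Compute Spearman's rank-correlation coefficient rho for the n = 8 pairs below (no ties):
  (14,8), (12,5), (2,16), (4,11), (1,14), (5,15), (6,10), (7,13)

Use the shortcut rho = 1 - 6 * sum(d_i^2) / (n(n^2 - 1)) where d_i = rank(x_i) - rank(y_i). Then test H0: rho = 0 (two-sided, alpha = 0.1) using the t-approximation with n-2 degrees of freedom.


Step 1: Rank x and y separately (midranks; no ties here).
rank(x): 14->8, 12->7, 2->2, 4->3, 1->1, 5->4, 6->5, 7->6
rank(y): 8->2, 5->1, 16->8, 11->4, 14->6, 15->7, 10->3, 13->5
Step 2: d_i = R_x(i) - R_y(i); compute d_i^2.
  (8-2)^2=36, (7-1)^2=36, (2-8)^2=36, (3-4)^2=1, (1-6)^2=25, (4-7)^2=9, (5-3)^2=4, (6-5)^2=1
sum(d^2) = 148.
Step 3: rho = 1 - 6*148 / (8*(8^2 - 1)) = 1 - 888/504 = -0.761905.
Step 4: Under H0, t = rho * sqrt((n-2)/(1-rho^2)) = -2.8814 ~ t(6).
Step 5: Two-sided p-value from the t-distribution with 6 df = 0.028005.
Step 6: alpha = 0.1. reject H0.

rho = -0.7619, p = 0.028005, reject H0 at alpha = 0.1.


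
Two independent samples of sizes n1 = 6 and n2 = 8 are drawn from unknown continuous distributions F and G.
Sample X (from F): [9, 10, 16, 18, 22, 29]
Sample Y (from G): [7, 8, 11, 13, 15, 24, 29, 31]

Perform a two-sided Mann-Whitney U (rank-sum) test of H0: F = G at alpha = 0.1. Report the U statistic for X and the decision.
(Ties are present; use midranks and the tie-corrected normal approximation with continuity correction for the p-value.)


Step 1: Combine and sort all 14 observations; assign midranks.
sorted (value, group): (7,Y), (8,Y), (9,X), (10,X), (11,Y), (13,Y), (15,Y), (16,X), (18,X), (22,X), (24,Y), (29,X), (29,Y), (31,Y)
ranks: 7->1, 8->2, 9->3, 10->4, 11->5, 13->6, 15->7, 16->8, 18->9, 22->10, 24->11, 29->12.5, 29->12.5, 31->14
Step 2: Rank sum for X: R1 = 3 + 4 + 8 + 9 + 10 + 12.5 = 46.5.
Step 3: U_X = R1 - n1(n1+1)/2 = 46.5 - 6*7/2 = 46.5 - 21 = 25.5.
       U_Y = n1*n2 - U_X = 48 - 25.5 = 22.5.
Step 4: Ties are present, so use the tie-corrected normal approximation (with continuity correction) for the p-value.
Step 5: p-value = 0.897167; compare to alpha = 0.1. fail to reject H0.

U_X = 25.5, p = 0.897167, fail to reject H0 at alpha = 0.1.


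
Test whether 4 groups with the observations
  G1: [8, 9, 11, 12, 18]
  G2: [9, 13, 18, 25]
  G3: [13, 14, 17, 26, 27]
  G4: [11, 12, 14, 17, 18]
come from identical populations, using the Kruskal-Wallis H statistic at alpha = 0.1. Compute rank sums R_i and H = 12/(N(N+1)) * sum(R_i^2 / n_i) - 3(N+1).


Step 1: Combine all N = 19 observations and assign midranks.
sorted (value, group, rank): (8,G1,1), (9,G1,2.5), (9,G2,2.5), (11,G1,4.5), (11,G4,4.5), (12,G1,6.5), (12,G4,6.5), (13,G2,8.5), (13,G3,8.5), (14,G3,10.5), (14,G4,10.5), (17,G3,12.5), (17,G4,12.5), (18,G1,15), (18,G2,15), (18,G4,15), (25,G2,17), (26,G3,18), (27,G3,19)
Step 2: Sum ranks within each group.
R_1 = 29.5 (n_1 = 5)
R_2 = 43 (n_2 = 4)
R_3 = 68.5 (n_3 = 5)
R_4 = 49 (n_4 = 5)
Step 3: H = 12/(N(N+1)) * sum(R_i^2/n_i) - 3(N+1)
     = 12/(19*20) * (29.5^2/5 + 43^2/4 + 68.5^2/5 + 49^2/5) - 3*20
     = 0.031579 * 2054.95 - 60
     = 4.893158.
Step 4: Ties present; correction factor C = 1 - 60/(19^3 - 19) = 0.991228. Corrected H = 4.893158 / 0.991228 = 4.936460.
Step 5: Under H0, H ~ chi^2(3); p-value = 0.176509.
Step 6: alpha = 0.1. fail to reject H0.

H = 4.9365, df = 3, p = 0.176509, fail to reject H0.


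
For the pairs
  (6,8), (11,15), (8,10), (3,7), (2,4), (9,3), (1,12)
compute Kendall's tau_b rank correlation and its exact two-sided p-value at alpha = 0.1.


Step 1: Enumerate the 21 unordered pairs (i,j) with i<j and classify each by sign(x_j-x_i) * sign(y_j-y_i).
  (1,2):dx=+5,dy=+7->C; (1,3):dx=+2,dy=+2->C; (1,4):dx=-3,dy=-1->C; (1,5):dx=-4,dy=-4->C
  (1,6):dx=+3,dy=-5->D; (1,7):dx=-5,dy=+4->D; (2,3):dx=-3,dy=-5->C; (2,4):dx=-8,dy=-8->C
  (2,5):dx=-9,dy=-11->C; (2,6):dx=-2,dy=-12->C; (2,7):dx=-10,dy=-3->C; (3,4):dx=-5,dy=-3->C
  (3,5):dx=-6,dy=-6->C; (3,6):dx=+1,dy=-7->D; (3,7):dx=-7,dy=+2->D; (4,5):dx=-1,dy=-3->C
  (4,6):dx=+6,dy=-4->D; (4,7):dx=-2,dy=+5->D; (5,6):dx=+7,dy=-1->D; (5,7):dx=-1,dy=+8->D
  (6,7):dx=-8,dy=+9->D
Step 2: C = 12, D = 9, total pairs = 21.
Step 3: tau = (C - D)/(n(n-1)/2) = (12 - 9)/21 = 0.142857.
Step 4: Exact two-sided p-value (enumerate n! = 5040 permutations of y under H0): p = 0.772619.
Step 5: alpha = 0.1. fail to reject H0.

tau_b = 0.1429 (C=12, D=9), p = 0.772619, fail to reject H0.


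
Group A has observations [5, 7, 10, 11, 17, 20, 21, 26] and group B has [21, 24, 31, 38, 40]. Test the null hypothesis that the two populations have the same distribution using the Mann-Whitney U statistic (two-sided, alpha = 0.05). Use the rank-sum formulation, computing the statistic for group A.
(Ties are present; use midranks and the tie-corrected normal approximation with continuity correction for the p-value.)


Step 1: Combine and sort all 13 observations; assign midranks.
sorted (value, group): (5,X), (7,X), (10,X), (11,X), (17,X), (20,X), (21,X), (21,Y), (24,Y), (26,X), (31,Y), (38,Y), (40,Y)
ranks: 5->1, 7->2, 10->3, 11->4, 17->5, 20->6, 21->7.5, 21->7.5, 24->9, 26->10, 31->11, 38->12, 40->13
Step 2: Rank sum for X: R1 = 1 + 2 + 3 + 4 + 5 + 6 + 7.5 + 10 = 38.5.
Step 3: U_X = R1 - n1(n1+1)/2 = 38.5 - 8*9/2 = 38.5 - 36 = 2.5.
       U_Y = n1*n2 - U_X = 40 - 2.5 = 37.5.
Step 4: Ties are present, so use the tie-corrected normal approximation (with continuity correction) for the p-value.
Step 5: p-value = 0.012704; compare to alpha = 0.05. reject H0.

U_X = 2.5, p = 0.012704, reject H0 at alpha = 0.05.


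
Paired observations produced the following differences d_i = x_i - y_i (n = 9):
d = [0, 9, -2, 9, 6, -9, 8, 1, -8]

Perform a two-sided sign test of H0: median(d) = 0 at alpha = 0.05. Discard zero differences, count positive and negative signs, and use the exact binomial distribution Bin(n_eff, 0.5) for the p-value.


Step 1: Discard zero differences. Original n = 9; n_eff = number of nonzero differences = 8.
Nonzero differences (with sign): +9, -2, +9, +6, -9, +8, +1, -8
Step 2: Count signs: positive = 5, negative = 3.
Step 3: Under H0: P(positive) = 0.5, so the number of positives S ~ Bin(8, 0.5).
Step 4: Two-sided exact p-value = sum of Bin(8,0.5) probabilities at or below the observed probability = 0.726562.
Step 5: alpha = 0.05. fail to reject H0.

n_eff = 8, pos = 5, neg = 3, p = 0.726562, fail to reject H0.


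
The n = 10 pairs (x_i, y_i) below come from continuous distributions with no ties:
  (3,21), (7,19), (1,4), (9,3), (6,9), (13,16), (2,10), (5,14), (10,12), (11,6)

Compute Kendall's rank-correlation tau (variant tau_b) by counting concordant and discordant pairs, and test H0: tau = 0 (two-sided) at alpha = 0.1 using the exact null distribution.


Step 1: Enumerate the 45 unordered pairs (i,j) with i<j and classify each by sign(x_j-x_i) * sign(y_j-y_i).
  (1,2):dx=+4,dy=-2->D; (1,3):dx=-2,dy=-17->C; (1,4):dx=+6,dy=-18->D; (1,5):dx=+3,dy=-12->D
  (1,6):dx=+10,dy=-5->D; (1,7):dx=-1,dy=-11->C; (1,8):dx=+2,dy=-7->D; (1,9):dx=+7,dy=-9->D
  (1,10):dx=+8,dy=-15->D; (2,3):dx=-6,dy=-15->C; (2,4):dx=+2,dy=-16->D; (2,5):dx=-1,dy=-10->C
  (2,6):dx=+6,dy=-3->D; (2,7):dx=-5,dy=-9->C; (2,8):dx=-2,dy=-5->C; (2,9):dx=+3,dy=-7->D
  (2,10):dx=+4,dy=-13->D; (3,4):dx=+8,dy=-1->D; (3,5):dx=+5,dy=+5->C; (3,6):dx=+12,dy=+12->C
  (3,7):dx=+1,dy=+6->C; (3,8):dx=+4,dy=+10->C; (3,9):dx=+9,dy=+8->C; (3,10):dx=+10,dy=+2->C
  (4,5):dx=-3,dy=+6->D; (4,6):dx=+4,dy=+13->C; (4,7):dx=-7,dy=+7->D; (4,8):dx=-4,dy=+11->D
  (4,9):dx=+1,dy=+9->C; (4,10):dx=+2,dy=+3->C; (5,6):dx=+7,dy=+7->C; (5,7):dx=-4,dy=+1->D
  (5,8):dx=-1,dy=+5->D; (5,9):dx=+4,dy=+3->C; (5,10):dx=+5,dy=-3->D; (6,7):dx=-11,dy=-6->C
  (6,8):dx=-8,dy=-2->C; (6,9):dx=-3,dy=-4->C; (6,10):dx=-2,dy=-10->C; (7,8):dx=+3,dy=+4->C
  (7,9):dx=+8,dy=+2->C; (7,10):dx=+9,dy=-4->D; (8,9):dx=+5,dy=-2->D; (8,10):dx=+6,dy=-8->D
  (9,10):dx=+1,dy=-6->D
Step 2: C = 23, D = 22, total pairs = 45.
Step 3: tau = (C - D)/(n(n-1)/2) = (23 - 22)/45 = 0.022222.
Step 4: Exact two-sided p-value (enumerate n! = 3628800 permutations of y under H0): p = 1.000000.
Step 5: alpha = 0.1. fail to reject H0.

tau_b = 0.0222 (C=23, D=22), p = 1.000000, fail to reject H0.
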